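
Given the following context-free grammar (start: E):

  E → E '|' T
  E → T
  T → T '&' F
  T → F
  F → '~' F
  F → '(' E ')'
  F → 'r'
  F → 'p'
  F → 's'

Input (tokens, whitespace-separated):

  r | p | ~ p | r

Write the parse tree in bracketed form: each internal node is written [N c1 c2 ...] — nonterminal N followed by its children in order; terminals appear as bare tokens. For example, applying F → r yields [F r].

E
E | T
E | T | T
E | T | T | T
T | T | T | T
F | T | T | T
r | T | T | T
r | F | T | T
r | p | T | T
r | p | F | T
r | p | ~ F | T
r | p | ~ p | T
r | p | ~ p | F
r | p | ~ p | r

[E [E [E [E [T [F r]]] | [T [F p]]] | [T [F ~ [F p]]]] | [T [F r]]]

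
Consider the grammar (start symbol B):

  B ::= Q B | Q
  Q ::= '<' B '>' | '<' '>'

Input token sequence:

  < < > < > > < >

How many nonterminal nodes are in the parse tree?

[B [Q < [B [Q < >] [B [Q < >]]] >] [B [Q < >]]]

8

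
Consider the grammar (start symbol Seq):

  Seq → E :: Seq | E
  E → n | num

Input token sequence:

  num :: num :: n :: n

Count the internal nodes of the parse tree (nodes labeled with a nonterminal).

8

[Seq [E num] :: [Seq [E num] :: [Seq [E n] :: [Seq [E n]]]]]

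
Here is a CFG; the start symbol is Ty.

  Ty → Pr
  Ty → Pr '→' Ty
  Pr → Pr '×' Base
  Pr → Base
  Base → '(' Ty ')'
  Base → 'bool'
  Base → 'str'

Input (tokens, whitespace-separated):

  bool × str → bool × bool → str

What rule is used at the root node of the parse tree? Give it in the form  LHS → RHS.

[Ty [Pr [Pr [Base bool]] × [Base str]] → [Ty [Pr [Pr [Base bool]] × [Base bool]] → [Ty [Pr [Base str]]]]]

Ty → Pr '→' Ty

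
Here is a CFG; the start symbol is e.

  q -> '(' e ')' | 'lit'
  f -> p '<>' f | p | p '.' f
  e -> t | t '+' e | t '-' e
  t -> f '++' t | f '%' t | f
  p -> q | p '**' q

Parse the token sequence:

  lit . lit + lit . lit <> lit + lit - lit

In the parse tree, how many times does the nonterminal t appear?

4

[e [t [f [p [q lit]] . [f [p [q lit]]]]] + [e [t [f [p [q lit]] . [f [p [q lit]] <> [f [p [q lit]]]]]] + [e [t [f [p [q lit]]]] - [e [t [f [p [q lit]]]]]]]]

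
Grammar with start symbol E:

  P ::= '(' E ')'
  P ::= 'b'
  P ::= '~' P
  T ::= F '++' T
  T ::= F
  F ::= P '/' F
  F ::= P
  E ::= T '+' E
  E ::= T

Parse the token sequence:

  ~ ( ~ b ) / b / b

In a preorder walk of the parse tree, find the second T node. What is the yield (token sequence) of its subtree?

[E [T [F [P ~ [P ( [E [T [F [P ~ [P b]]]]] )]] / [F [P b] / [F [P b]]]]]]

~ b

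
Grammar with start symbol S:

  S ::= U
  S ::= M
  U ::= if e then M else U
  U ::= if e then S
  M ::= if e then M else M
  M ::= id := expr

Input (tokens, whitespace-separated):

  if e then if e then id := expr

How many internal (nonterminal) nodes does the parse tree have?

6

[S [U if e then [S [U if e then [S [M id := expr]]]]]]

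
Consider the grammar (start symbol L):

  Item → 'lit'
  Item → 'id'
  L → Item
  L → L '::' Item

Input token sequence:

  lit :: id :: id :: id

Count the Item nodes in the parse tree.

4

[L [L [L [L [Item lit]] :: [Item id]] :: [Item id]] :: [Item id]]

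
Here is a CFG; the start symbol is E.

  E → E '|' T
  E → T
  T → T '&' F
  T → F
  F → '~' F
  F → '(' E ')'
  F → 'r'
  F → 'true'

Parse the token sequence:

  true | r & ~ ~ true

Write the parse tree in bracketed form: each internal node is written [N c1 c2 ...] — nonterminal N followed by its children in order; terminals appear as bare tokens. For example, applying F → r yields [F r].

[E [E [T [F true]]] | [T [T [F r]] & [F ~ [F ~ [F true]]]]]

E
E | T
T | T
F | T
true | T
true | T & F
true | F & F
true | r & F
true | r & ~ F
true | r & ~ ~ F
true | r & ~ ~ true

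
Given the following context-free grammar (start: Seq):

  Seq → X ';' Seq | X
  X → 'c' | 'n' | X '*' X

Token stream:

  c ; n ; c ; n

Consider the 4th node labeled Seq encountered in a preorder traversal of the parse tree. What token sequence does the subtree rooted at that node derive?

n

[Seq [X c] ; [Seq [X n] ; [Seq [X c] ; [Seq [X n]]]]]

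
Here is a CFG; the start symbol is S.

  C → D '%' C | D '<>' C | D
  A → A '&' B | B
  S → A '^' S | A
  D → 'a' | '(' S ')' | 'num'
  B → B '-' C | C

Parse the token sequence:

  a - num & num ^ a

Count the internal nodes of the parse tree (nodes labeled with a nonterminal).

[S [A [A [B [B [C [D a]]] - [C [D num]]]] & [B [C [D num]]]] ^ [S [A [B [C [D a]]]]]]

17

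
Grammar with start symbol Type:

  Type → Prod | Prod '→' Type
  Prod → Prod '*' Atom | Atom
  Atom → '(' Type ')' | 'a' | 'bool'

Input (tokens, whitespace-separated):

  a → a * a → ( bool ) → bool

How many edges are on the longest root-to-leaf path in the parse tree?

8

[Type [Prod [Atom a]] → [Type [Prod [Prod [Atom a]] * [Atom a]] → [Type [Prod [Atom ( [Type [Prod [Atom bool]]] )]] → [Type [Prod [Atom bool]]]]]]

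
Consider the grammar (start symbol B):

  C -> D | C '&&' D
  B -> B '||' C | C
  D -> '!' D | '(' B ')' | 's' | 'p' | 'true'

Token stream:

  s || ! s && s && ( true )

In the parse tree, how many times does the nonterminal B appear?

3

[B [B [C [D s]]] || [C [C [C [D ! [D s]]] && [D s]] && [D ( [B [C [D true]]] )]]]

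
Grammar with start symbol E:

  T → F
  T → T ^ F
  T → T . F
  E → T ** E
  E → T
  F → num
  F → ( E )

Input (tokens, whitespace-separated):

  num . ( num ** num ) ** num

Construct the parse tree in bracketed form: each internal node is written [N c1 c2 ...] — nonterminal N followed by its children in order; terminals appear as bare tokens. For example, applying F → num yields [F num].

[E [T [T [F num]] . [F ( [E [T [F num]] ** [E [T [F num]]]] )]] ** [E [T [F num]]]]

E
T ** E
T . F ** E
F . F ** E
num . F ** E
num . ( E ) ** E
num . ( T ** E ) ** E
num . ( F ** E ) ** E
num . ( num ** E ) ** E
num . ( num ** T ) ** E
num . ( num ** F ) ** E
num . ( num ** num ) ** E
num . ( num ** num ) ** T
num . ( num ** num ) ** F
num . ( num ** num ) ** num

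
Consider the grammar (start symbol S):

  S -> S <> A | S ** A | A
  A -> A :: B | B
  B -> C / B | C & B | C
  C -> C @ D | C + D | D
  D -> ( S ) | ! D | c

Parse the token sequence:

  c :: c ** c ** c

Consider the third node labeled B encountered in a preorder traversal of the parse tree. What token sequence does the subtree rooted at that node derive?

c

[S [S [S [A [A [B [C [D c]]]] :: [B [C [D c]]]]] ** [A [B [C [D c]]]]] ** [A [B [C [D c]]]]]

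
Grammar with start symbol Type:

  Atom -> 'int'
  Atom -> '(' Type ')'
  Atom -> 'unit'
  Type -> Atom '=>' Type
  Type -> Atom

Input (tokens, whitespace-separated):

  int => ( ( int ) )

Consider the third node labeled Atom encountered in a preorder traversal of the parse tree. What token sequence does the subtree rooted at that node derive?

( int )

[Type [Atom int] => [Type [Atom ( [Type [Atom ( [Type [Atom int]] )]] )]]]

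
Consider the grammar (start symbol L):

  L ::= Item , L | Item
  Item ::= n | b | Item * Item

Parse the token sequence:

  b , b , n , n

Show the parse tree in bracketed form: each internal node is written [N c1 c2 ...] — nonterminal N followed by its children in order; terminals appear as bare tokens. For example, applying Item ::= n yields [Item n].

L
Item , L
b , L
b , Item , L
b , b , L
b , b , Item , L
b , b , n , L
b , b , n , Item
b , b , n , n

[L [Item b] , [L [Item b] , [L [Item n] , [L [Item n]]]]]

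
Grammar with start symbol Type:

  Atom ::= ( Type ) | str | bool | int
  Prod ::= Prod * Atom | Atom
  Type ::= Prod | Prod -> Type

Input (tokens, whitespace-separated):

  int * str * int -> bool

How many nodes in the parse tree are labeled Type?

2

[Type [Prod [Prod [Prod [Atom int]] * [Atom str]] * [Atom int]] -> [Type [Prod [Atom bool]]]]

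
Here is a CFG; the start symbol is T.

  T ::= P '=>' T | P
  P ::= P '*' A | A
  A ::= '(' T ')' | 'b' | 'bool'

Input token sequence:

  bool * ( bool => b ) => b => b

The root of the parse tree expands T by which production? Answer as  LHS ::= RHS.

T ::= P '=>' T

[T [P [P [A bool]] * [A ( [T [P [A bool]] => [T [P [A b]]]] )]] => [T [P [A b]] => [T [P [A b]]]]]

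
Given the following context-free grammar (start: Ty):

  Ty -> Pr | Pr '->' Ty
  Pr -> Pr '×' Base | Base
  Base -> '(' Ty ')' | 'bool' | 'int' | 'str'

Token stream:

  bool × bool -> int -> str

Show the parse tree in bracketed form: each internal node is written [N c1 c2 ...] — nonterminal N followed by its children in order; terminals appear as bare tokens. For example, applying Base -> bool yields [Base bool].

[Ty [Pr [Pr [Base bool]] × [Base bool]] -> [Ty [Pr [Base int]] -> [Ty [Pr [Base str]]]]]

Ty
Pr -> Ty
Pr × Base -> Ty
Base × Base -> Ty
bool × Base -> Ty
bool × bool -> Ty
bool × bool -> Pr -> Ty
bool × bool -> Base -> Ty
bool × bool -> int -> Ty
bool × bool -> int -> Pr
bool × bool -> int -> Base
bool × bool -> int -> str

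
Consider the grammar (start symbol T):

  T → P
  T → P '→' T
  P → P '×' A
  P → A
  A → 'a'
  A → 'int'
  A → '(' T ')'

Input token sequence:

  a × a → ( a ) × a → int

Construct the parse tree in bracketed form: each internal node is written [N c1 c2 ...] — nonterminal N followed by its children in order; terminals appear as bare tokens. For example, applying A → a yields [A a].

T
P → T
P × A → T
A × A → T
a × A → T
a × a → T
a × a → P → T
a × a → P × A → T
a × a → A × A → T
a × a → ( T ) × A → T
a × a → ( P ) × A → T
a × a → ( A ) × A → T
a × a → ( a ) × A → T
a × a → ( a ) × a → T
a × a → ( a ) × a → P
a × a → ( a ) × a → A
a × a → ( a ) × a → int

[T [P [P [A a]] × [A a]] → [T [P [P [A ( [T [P [A a]]] )]] × [A a]] → [T [P [A int]]]]]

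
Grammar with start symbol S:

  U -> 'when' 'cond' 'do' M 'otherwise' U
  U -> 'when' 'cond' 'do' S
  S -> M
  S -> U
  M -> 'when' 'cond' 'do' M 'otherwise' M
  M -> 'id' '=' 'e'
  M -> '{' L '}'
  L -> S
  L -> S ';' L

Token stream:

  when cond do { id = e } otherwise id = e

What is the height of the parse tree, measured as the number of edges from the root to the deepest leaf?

6

[S [M when cond do [M { [L [S [M id = e]]] }] otherwise [M id = e]]]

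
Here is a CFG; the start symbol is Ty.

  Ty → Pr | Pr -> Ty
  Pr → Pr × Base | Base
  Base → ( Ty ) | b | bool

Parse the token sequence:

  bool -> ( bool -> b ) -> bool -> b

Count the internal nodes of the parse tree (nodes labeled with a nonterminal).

[Ty [Pr [Base bool]] -> [Ty [Pr [Base ( [Ty [Pr [Base bool]] -> [Ty [Pr [Base b]]]] )]] -> [Ty [Pr [Base bool]] -> [Ty [Pr [Base b]]]]]]

18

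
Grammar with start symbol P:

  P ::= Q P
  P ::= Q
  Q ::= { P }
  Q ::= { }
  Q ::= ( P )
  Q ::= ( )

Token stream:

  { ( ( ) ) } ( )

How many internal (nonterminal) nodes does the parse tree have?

[P [Q { [P [Q ( [P [Q ( )]] )]] }] [P [Q ( )]]]

8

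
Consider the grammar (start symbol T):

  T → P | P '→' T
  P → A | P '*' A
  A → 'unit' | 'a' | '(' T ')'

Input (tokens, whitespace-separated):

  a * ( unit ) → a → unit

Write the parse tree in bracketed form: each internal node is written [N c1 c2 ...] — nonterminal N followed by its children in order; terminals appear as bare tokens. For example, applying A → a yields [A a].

[T [P [P [A a]] * [A ( [T [P [A unit]]] )]] → [T [P [A a]] → [T [P [A unit]]]]]

T
P → T
P * A → T
A * A → T
a * A → T
a * ( T ) → T
a * ( P ) → T
a * ( A ) → T
a * ( unit ) → T
a * ( unit ) → P → T
a * ( unit ) → A → T
a * ( unit ) → a → T
a * ( unit ) → a → P
a * ( unit ) → a → A
a * ( unit ) → a → unit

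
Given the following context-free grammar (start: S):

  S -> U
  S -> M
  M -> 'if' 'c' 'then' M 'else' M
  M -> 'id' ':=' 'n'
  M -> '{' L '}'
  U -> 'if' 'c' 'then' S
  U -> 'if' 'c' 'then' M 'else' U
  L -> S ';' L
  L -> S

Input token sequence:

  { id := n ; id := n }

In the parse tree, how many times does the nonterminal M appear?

[S [M { [L [S [M id := n]] ; [L [S [M id := n]]]] }]]

3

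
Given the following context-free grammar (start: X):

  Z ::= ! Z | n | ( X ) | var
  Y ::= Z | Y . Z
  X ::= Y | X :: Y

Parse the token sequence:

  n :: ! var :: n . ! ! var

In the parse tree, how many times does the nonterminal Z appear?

[X [X [X [Y [Z n]]] :: [Y [Z ! [Z var]]]] :: [Y [Y [Z n]] . [Z ! [Z ! [Z var]]]]]

7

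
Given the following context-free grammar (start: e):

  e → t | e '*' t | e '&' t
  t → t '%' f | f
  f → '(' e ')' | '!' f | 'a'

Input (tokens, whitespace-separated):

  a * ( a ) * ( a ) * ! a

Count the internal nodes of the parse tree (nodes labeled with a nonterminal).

[e [e [e [e [t [f a]]] * [t [f ( [e [t [f a]]] )]]] * [t [f ( [e [t [f a]]] )]]] * [t [f ! [f a]]]]

19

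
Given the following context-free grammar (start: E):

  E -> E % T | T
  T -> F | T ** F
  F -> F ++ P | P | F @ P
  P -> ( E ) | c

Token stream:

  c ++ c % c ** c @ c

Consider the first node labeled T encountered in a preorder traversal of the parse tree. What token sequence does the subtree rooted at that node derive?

c ++ c

[E [E [T [F [F [P c]] ++ [P c]]]] % [T [T [F [P c]]] ** [F [F [P c]] @ [P c]]]]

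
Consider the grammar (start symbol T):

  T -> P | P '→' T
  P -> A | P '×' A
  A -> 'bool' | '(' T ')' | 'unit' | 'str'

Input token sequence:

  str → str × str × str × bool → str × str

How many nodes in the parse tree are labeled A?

[T [P [A str]] → [T [P [P [P [P [A str]] × [A str]] × [A str]] × [A bool]] → [T [P [P [A str]] × [A str]]]]]

7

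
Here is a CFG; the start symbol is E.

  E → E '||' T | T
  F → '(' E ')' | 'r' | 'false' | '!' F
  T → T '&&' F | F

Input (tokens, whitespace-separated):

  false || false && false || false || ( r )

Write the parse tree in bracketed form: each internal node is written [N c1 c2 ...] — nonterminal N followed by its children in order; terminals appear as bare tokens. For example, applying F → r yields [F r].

E
E || T
E || T || T
E || T || T || T
T || T || T || T
F || T || T || T
false || T || T || T
false || T && F || T || T
false || F && F || T || T
false || false && F || T || T
false || false && false || T || T
false || false && false || F || T
false || false && false || false || T
false || false && false || false || F
false || false && false || false || ( E )
false || false && false || false || ( T )
false || false && false || false || ( F )
false || false && false || false || ( r )

[E [E [E [E [T [F false]]] || [T [T [F false]] && [F false]]] || [T [F false]]] || [T [F ( [E [T [F r]]] )]]]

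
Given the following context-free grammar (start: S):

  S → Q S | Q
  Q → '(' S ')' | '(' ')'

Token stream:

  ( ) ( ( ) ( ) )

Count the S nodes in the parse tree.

4

[S [Q ( )] [S [Q ( [S [Q ( )] [S [Q ( )]]] )]]]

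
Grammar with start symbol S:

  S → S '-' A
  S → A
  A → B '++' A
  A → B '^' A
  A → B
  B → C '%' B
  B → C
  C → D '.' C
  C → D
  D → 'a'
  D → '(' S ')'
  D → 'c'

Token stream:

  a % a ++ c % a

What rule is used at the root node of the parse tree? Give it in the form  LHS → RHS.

S → A

[S [A [B [C [D a]] % [B [C [D a]]]] ++ [A [B [C [D c]] % [B [C [D a]]]]]]]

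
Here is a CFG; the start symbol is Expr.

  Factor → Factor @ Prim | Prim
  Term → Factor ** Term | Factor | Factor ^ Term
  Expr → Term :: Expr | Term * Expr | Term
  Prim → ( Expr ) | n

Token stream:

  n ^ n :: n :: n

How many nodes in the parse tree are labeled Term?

[Expr [Term [Factor [Prim n]] ^ [Term [Factor [Prim n]]]] :: [Expr [Term [Factor [Prim n]]] :: [Expr [Term [Factor [Prim n]]]]]]

4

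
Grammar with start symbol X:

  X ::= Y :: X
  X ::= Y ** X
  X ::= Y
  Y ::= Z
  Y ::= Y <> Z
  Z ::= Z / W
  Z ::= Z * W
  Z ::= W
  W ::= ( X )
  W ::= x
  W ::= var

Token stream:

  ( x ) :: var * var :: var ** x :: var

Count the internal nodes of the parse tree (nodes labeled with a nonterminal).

26

[X [Y [Z [W ( [X [Y [Z [W x]]]] )]]] :: [X [Y [Z [Z [W var]] * [W var]]] :: [X [Y [Z [W var]]] ** [X [Y [Z [W x]]] :: [X [Y [Z [W var]]]]]]]]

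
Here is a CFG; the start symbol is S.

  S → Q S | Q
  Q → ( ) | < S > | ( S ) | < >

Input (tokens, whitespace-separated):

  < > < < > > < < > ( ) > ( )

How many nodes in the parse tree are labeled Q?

7

[S [Q < >] [S [Q < [S [Q < >]] >] [S [Q < [S [Q < >] [S [Q ( )]]] >] [S [Q ( )]]]]]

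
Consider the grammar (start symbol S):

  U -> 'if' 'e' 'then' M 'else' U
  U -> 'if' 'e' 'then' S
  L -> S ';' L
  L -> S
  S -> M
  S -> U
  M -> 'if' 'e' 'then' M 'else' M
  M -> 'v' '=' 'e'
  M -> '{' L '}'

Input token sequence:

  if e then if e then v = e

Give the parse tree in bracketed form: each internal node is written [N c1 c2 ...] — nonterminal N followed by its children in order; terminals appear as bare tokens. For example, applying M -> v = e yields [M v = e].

S
U
if e then S
if e then U
if e then if e then S
if e then if e then M
if e then if e then v = e

[S [U if e then [S [U if e then [S [M v = e]]]]]]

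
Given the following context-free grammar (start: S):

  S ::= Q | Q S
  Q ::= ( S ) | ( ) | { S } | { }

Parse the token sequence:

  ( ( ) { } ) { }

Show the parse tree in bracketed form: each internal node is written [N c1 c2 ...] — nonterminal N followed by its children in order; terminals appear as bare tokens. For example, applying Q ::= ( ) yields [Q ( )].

[S [Q ( [S [Q ( )] [S [Q { }]]] )] [S [Q { }]]]

S
Q S
( S ) S
( Q S ) S
( ( ) S ) S
( ( ) Q ) S
( ( ) { } ) S
( ( ) { } ) Q
( ( ) { } ) { }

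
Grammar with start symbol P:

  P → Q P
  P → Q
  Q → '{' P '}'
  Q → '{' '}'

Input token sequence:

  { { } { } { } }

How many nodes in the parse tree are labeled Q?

[P [Q { [P [Q { }] [P [Q { }] [P [Q { }]]]] }]]

4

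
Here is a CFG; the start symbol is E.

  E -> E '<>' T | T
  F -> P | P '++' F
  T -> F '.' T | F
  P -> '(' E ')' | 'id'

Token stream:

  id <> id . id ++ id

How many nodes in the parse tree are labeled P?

[E [E [T [F [P id]]]] <> [T [F [P id]] . [T [F [P id] ++ [F [P id]]]]]]

4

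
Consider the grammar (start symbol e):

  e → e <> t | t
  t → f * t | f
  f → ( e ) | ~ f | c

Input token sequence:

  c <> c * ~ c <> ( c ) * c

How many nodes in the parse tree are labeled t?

6

[e [e [e [t [f c]]] <> [t [f c] * [t [f ~ [f c]]]]] <> [t [f ( [e [t [f c]]] )] * [t [f c]]]]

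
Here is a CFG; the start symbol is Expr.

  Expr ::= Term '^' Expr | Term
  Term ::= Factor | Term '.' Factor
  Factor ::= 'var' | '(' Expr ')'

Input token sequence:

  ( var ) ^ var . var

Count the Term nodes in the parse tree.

[Expr [Term [Factor ( [Expr [Term [Factor var]]] )]] ^ [Expr [Term [Term [Factor var]] . [Factor var]]]]

4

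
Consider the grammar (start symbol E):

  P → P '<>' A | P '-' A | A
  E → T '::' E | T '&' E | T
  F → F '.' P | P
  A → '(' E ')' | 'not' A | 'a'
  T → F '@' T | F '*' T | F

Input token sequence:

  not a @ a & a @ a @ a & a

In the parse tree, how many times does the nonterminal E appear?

[E [T [F [P [A not [A a]]]] @ [T [F [P [A a]]]]] & [E [T [F [P [A a]]] @ [T [F [P [A a]]] @ [T [F [P [A a]]]]]] & [E [T [F [P [A a]]]]]]]

3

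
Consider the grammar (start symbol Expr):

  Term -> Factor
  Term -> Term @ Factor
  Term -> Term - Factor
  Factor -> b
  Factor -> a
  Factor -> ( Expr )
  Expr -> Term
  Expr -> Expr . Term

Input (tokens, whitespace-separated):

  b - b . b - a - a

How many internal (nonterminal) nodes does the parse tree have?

[Expr [Expr [Term [Term [Factor b]] - [Factor b]]] . [Term [Term [Term [Factor b]] - [Factor a]] - [Factor a]]]

12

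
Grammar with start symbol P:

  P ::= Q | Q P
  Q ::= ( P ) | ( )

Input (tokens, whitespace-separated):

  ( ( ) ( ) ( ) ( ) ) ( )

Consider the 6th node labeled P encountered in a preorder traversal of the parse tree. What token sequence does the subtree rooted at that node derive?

[P [Q ( [P [Q ( )] [P [Q ( )] [P [Q ( )] [P [Q ( )]]]]] )] [P [Q ( )]]]

( )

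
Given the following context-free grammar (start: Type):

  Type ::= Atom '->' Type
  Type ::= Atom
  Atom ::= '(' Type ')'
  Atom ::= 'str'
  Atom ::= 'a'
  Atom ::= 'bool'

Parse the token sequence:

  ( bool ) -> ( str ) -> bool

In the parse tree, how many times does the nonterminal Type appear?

5

[Type [Atom ( [Type [Atom bool]] )] -> [Type [Atom ( [Type [Atom str]] )] -> [Type [Atom bool]]]]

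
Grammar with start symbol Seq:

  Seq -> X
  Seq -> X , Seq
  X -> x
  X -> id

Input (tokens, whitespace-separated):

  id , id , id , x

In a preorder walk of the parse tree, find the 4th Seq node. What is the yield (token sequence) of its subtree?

x

[Seq [X id] , [Seq [X id] , [Seq [X id] , [Seq [X x]]]]]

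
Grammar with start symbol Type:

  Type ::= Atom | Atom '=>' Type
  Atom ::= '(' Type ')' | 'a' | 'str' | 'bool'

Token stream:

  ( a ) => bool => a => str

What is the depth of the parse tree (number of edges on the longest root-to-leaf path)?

[Type [Atom ( [Type [Atom a]] )] => [Type [Atom bool] => [Type [Atom a] => [Type [Atom str]]]]]

5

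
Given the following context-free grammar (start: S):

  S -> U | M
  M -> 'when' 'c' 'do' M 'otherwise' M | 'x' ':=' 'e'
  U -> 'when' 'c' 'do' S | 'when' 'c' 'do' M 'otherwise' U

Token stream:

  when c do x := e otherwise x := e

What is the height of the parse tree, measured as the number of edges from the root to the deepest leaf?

3

[S [M when c do [M x := e] otherwise [M x := e]]]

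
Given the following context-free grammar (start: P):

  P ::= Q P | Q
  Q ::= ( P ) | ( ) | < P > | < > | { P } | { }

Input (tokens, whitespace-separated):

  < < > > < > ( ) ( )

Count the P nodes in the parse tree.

[P [Q < [P [Q < >]] >] [P [Q < >] [P [Q ( )] [P [Q ( )]]]]]

5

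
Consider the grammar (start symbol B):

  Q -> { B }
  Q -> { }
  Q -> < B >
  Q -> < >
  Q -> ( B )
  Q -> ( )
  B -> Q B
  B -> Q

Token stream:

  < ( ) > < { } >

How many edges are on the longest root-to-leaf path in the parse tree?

5

[B [Q < [B [Q ( )]] >] [B [Q < [B [Q { }]] >]]]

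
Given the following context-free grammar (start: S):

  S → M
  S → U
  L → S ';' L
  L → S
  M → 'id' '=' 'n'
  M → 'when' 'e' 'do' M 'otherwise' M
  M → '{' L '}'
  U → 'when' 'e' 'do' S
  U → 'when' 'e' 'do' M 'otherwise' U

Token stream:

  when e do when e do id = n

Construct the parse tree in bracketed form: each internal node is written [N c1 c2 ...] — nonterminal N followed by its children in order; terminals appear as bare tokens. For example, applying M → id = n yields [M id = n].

[S [U when e do [S [U when e do [S [M id = n]]]]]]

S
U
when e do S
when e do U
when e do when e do S
when e do when e do M
when e do when e do id = n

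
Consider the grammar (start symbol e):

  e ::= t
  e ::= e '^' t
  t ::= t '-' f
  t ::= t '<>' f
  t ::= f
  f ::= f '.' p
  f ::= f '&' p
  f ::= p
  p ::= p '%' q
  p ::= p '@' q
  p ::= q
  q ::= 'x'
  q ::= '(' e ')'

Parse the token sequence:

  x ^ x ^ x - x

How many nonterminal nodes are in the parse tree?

[e [e [e [t [f [p [q x]]]]] ^ [t [f [p [q x]]]]] ^ [t [t [f [p [q x]]]] - [f [p [q x]]]]]

19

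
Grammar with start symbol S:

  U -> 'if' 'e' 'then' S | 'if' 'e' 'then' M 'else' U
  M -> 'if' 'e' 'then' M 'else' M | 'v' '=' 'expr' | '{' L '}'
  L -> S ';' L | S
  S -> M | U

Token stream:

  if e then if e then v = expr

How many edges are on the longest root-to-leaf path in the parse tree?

[S [U if e then [S [U if e then [S [M v = expr]]]]]]

6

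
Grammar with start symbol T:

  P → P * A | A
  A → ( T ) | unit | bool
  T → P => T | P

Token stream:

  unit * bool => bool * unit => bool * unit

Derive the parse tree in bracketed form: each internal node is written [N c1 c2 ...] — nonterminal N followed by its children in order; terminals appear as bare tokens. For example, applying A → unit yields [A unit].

[T [P [P [A unit]] * [A bool]] => [T [P [P [A bool]] * [A unit]] => [T [P [P [A bool]] * [A unit]]]]]

T
P => T
P * A => T
A * A => T
unit * A => T
unit * bool => T
unit * bool => P => T
unit * bool => P * A => T
unit * bool => A * A => T
unit * bool => bool * A => T
unit * bool => bool * unit => T
unit * bool => bool * unit => P
unit * bool => bool * unit => P * A
unit * bool => bool * unit => A * A
unit * bool => bool * unit => bool * A
unit * bool => bool * unit => bool * unit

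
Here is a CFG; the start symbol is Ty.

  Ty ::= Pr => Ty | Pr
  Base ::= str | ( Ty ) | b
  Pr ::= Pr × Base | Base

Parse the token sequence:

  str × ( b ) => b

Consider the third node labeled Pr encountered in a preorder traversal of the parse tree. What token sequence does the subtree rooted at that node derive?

[Ty [Pr [Pr [Base str]] × [Base ( [Ty [Pr [Base b]]] )]] => [Ty [Pr [Base b]]]]

b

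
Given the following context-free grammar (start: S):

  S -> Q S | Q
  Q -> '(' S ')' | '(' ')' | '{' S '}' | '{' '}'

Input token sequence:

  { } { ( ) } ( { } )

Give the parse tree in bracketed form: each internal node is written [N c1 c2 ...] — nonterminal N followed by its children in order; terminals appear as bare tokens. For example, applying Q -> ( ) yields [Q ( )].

S
Q S
{ } S
{ } Q S
{ } { S } S
{ } { Q } S
{ } { ( ) } S
{ } { ( ) } Q
{ } { ( ) } ( S )
{ } { ( ) } ( Q )
{ } { ( ) } ( { } )

[S [Q { }] [S [Q { [S [Q ( )]] }] [S [Q ( [S [Q { }]] )]]]]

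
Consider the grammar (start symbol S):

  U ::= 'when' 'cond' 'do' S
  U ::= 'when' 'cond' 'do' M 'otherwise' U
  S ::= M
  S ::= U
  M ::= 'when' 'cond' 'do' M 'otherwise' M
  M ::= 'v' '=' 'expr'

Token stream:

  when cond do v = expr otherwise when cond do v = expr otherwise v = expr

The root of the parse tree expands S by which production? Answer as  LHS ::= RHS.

S ::= M

[S [M when cond do [M v = expr] otherwise [M when cond do [M v = expr] otherwise [M v = expr]]]]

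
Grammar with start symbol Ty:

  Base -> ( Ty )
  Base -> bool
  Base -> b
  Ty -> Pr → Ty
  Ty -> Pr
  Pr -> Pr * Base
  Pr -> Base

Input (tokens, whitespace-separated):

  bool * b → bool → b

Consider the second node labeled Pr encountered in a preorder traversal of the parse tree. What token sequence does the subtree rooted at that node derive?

[Ty [Pr [Pr [Base bool]] * [Base b]] → [Ty [Pr [Base bool]] → [Ty [Pr [Base b]]]]]

bool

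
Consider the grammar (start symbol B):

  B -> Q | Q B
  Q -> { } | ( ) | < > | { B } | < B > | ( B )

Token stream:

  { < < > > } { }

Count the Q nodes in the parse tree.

[B [Q { [B [Q < [B [Q < >]] >]] }] [B [Q { }]]]

4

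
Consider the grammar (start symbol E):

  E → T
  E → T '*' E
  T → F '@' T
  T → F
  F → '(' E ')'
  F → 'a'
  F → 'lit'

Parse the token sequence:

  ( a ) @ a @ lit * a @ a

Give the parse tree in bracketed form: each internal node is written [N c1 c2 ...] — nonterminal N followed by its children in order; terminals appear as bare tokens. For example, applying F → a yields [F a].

E
T * E
F @ T * E
( E ) @ T * E
( T ) @ T * E
( F ) @ T * E
( a ) @ T * E
( a ) @ F @ T * E
( a ) @ a @ T * E
( a ) @ a @ F * E
( a ) @ a @ lit * E
( a ) @ a @ lit * T
( a ) @ a @ lit * F @ T
( a ) @ a @ lit * a @ T
( a ) @ a @ lit * a @ F
( a ) @ a @ lit * a @ a

[E [T [F ( [E [T [F a]]] )] @ [T [F a] @ [T [F lit]]]] * [E [T [F a] @ [T [F a]]]]]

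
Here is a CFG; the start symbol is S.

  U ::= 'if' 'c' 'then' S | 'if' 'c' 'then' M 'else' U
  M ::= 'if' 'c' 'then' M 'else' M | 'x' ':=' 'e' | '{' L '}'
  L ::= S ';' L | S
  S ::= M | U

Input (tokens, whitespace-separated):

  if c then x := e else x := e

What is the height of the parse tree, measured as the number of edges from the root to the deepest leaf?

[S [M if c then [M x := e] else [M x := e]]]

3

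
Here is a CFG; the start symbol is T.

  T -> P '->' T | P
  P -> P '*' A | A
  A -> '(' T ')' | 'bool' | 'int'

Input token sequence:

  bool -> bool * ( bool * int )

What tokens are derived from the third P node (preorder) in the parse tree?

[T [P [A bool]] -> [T [P [P [A bool]] * [A ( [T [P [P [A bool]] * [A int]]] )]]]]

bool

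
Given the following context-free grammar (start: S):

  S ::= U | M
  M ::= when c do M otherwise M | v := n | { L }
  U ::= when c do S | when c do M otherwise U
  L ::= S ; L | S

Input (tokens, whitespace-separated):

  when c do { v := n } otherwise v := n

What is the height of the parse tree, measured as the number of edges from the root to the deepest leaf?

[S [M when c do [M { [L [S [M v := n]]] }] otherwise [M v := n]]]

6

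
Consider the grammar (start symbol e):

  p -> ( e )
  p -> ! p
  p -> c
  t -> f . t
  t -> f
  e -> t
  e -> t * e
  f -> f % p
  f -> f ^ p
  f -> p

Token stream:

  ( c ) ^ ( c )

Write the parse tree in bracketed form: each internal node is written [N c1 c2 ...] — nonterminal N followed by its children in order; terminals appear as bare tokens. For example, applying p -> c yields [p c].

[e [t [f [f [p ( [e [t [f [p c]]]] )]] ^ [p ( [e [t [f [p c]]]] )]]]]

e
t
f
f ^ p
p ^ p
( e ) ^ p
( t ) ^ p
( f ) ^ p
( p ) ^ p
( c ) ^ p
( c ) ^ ( e )
( c ) ^ ( t )
( c ) ^ ( f )
( c ) ^ ( p )
( c ) ^ ( c )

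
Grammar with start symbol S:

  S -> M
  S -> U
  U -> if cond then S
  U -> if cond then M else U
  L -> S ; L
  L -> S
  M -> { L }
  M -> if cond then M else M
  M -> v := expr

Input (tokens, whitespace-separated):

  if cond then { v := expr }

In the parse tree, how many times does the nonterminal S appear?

[S [U if cond then [S [M { [L [S [M v := expr]]] }]]]]

3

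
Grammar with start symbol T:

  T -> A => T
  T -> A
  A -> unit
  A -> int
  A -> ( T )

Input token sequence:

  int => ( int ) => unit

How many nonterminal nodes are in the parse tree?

[T [A int] => [T [A ( [T [A int]] )] => [T [A unit]]]]

8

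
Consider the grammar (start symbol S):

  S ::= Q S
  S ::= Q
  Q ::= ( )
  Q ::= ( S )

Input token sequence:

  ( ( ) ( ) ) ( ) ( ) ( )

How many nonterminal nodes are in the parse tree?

12

[S [Q ( [S [Q ( )] [S [Q ( )]]] )] [S [Q ( )] [S [Q ( )] [S [Q ( )]]]]]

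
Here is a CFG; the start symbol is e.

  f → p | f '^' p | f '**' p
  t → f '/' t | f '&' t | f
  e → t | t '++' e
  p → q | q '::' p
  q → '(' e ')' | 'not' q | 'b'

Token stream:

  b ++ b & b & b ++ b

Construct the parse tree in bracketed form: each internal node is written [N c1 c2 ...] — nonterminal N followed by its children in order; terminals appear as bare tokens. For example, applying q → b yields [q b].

e
t ++ e
f ++ e
p ++ e
q ++ e
b ++ e
b ++ t ++ e
b ++ f & t ++ e
b ++ p & t ++ e
b ++ q & t ++ e
b ++ b & t ++ e
b ++ b & f & t ++ e
b ++ b & p & t ++ e
b ++ b & q & t ++ e
b ++ b & b & t ++ e
b ++ b & b & f ++ e
b ++ b & b & p ++ e
b ++ b & b & q ++ e
b ++ b & b & b ++ e
b ++ b & b & b ++ t
b ++ b & b & b ++ f
b ++ b & b & b ++ p
b ++ b & b & b ++ q
b ++ b & b & b ++ b

[e [t [f [p [q b]]]] ++ [e [t [f [p [q b]]] & [t [f [p [q b]]] & [t [f [p [q b]]]]]] ++ [e [t [f [p [q b]]]]]]]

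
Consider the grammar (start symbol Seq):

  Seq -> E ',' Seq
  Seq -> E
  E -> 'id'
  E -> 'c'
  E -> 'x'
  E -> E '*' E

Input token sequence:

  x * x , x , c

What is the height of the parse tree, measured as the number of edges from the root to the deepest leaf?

4

[Seq [E [E x] * [E x]] , [Seq [E x] , [Seq [E c]]]]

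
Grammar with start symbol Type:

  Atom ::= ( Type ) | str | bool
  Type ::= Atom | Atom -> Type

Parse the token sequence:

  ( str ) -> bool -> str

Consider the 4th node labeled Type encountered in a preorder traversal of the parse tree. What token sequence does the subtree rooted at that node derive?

str

[Type [Atom ( [Type [Atom str]] )] -> [Type [Atom bool] -> [Type [Atom str]]]]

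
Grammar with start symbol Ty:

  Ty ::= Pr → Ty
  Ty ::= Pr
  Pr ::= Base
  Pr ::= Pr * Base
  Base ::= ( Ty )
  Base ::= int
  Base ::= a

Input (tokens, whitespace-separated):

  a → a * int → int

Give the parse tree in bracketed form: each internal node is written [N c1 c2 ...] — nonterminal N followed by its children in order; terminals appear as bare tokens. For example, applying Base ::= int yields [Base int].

Ty
Pr → Ty
Base → Ty
a → Ty
a → Pr → Ty
a → Pr * Base → Ty
a → Base * Base → Ty
a → a * Base → Ty
a → a * int → Ty
a → a * int → Pr
a → a * int → Base
a → a * int → int

[Ty [Pr [Base a]] → [Ty [Pr [Pr [Base a]] * [Base int]] → [Ty [Pr [Base int]]]]]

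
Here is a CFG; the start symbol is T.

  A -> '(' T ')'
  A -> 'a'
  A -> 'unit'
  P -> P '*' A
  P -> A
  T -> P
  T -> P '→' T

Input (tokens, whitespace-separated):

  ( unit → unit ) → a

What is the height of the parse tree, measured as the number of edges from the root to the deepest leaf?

7

[T [P [A ( [T [P [A unit]] → [T [P [A unit]]]] )]] → [T [P [A a]]]]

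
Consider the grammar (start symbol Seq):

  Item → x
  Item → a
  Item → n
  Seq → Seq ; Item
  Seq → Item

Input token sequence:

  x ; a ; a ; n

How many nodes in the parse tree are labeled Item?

[Seq [Seq [Seq [Seq [Item x]] ; [Item a]] ; [Item a]] ; [Item n]]

4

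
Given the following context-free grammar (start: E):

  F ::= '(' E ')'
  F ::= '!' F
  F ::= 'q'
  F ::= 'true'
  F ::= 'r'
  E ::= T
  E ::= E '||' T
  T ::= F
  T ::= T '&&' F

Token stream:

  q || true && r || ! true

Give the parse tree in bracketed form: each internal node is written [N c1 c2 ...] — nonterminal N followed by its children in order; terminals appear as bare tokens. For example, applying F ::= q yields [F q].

[E [E [E [T [F q]]] || [T [T [F true]] && [F r]]] || [T [F ! [F true]]]]

E
E || T
E || T || T
T || T || T
F || T || T
q || T || T
q || T && F || T
q || F && F || T
q || true && F || T
q || true && r || T
q || true && r || F
q || true && r || ! F
q || true && r || ! true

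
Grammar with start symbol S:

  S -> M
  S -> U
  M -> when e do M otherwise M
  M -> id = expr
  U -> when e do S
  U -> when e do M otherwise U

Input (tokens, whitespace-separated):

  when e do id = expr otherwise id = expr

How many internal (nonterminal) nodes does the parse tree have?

[S [M when e do [M id = expr] otherwise [M id = expr]]]

4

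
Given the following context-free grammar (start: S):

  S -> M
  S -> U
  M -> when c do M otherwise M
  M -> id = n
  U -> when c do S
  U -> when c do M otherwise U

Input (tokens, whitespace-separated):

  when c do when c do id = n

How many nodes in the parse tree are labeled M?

1

[S [U when c do [S [U when c do [S [M id = n]]]]]]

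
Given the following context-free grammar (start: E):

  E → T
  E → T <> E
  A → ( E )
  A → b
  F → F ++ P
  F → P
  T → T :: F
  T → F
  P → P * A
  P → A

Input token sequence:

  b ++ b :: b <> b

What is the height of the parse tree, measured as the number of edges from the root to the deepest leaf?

[E [T [T [F [F [P [A b]]] ++ [P [A b]]]] :: [F [P [A b]]]] <> [E [T [F [P [A b]]]]]]

7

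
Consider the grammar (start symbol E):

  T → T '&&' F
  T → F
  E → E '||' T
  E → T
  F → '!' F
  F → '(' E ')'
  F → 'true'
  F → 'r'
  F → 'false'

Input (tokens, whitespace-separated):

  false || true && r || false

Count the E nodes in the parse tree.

[E [E [E [T [F false]]] || [T [T [F true]] && [F r]]] || [T [F false]]]

3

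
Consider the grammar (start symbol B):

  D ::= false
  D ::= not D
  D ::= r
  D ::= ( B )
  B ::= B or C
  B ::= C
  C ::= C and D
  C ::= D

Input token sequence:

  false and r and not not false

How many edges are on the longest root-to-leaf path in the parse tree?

[B [C [C [C [D false]] and [D r]] and [D not [D not [D false]]]]]

5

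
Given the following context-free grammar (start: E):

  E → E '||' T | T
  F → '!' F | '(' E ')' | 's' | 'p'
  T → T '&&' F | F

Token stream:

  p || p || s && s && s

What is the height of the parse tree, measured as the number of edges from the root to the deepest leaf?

[E [E [E [T [F p]]] || [T [F p]]] || [T [T [T [F s]] && [F s]] && [F s]]]

5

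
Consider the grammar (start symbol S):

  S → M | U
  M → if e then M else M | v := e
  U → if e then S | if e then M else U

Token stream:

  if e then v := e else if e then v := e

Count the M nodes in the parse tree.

2

[S [U if e then [M v := e] else [U if e then [S [M v := e]]]]]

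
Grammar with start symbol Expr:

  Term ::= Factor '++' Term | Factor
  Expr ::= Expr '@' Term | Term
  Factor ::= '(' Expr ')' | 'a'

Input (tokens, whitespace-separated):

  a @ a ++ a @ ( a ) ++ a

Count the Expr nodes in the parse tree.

[Expr [Expr [Expr [Term [Factor a]]] @ [Term [Factor a] ++ [Term [Factor a]]]] @ [Term [Factor ( [Expr [Term [Factor a]]] )] ++ [Term [Factor a]]]]

4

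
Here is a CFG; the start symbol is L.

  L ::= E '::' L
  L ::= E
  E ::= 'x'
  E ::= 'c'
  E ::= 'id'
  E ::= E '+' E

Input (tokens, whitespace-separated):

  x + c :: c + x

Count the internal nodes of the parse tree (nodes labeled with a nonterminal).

8

[L [E [E x] + [E c]] :: [L [E [E c] + [E x]]]]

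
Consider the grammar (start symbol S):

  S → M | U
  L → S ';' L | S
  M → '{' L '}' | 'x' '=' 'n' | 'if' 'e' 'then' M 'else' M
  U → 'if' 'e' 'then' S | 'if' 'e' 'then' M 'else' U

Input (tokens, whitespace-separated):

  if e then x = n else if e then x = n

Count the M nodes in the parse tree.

2

[S [U if e then [M x = n] else [U if e then [S [M x = n]]]]]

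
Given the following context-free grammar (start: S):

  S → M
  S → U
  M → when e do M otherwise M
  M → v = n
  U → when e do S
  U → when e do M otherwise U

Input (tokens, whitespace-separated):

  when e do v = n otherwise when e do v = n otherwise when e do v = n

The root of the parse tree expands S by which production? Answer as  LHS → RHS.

[S [U when e do [M v = n] otherwise [U when e do [M v = n] otherwise [U when e do [S [M v = n]]]]]]

S → U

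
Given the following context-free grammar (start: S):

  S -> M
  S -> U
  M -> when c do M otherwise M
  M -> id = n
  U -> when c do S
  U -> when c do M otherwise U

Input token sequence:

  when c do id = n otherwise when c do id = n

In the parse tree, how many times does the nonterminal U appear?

2

[S [U when c do [M id = n] otherwise [U when c do [S [M id = n]]]]]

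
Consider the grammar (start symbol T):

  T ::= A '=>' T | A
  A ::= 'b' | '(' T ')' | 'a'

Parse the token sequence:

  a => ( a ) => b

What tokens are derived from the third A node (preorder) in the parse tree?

[T [A a] => [T [A ( [T [A a]] )] => [T [A b]]]]

a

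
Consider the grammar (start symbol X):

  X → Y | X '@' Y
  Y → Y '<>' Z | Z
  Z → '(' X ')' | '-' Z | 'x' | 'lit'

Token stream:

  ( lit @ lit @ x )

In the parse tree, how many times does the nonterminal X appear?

[X [Y [Z ( [X [X [X [Y [Z lit]]] @ [Y [Z lit]]] @ [Y [Z x]]] )]]]

4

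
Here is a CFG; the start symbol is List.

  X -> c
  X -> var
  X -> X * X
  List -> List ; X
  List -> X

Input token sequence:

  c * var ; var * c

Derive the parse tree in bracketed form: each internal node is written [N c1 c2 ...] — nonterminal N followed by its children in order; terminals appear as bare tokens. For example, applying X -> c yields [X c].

[List [List [X [X c] * [X var]]] ; [X [X var] * [X c]]]

List
List ; X
X ; X
X * X ; X
c * X ; X
c * var ; X
c * var ; X * X
c * var ; var * X
c * var ; var * c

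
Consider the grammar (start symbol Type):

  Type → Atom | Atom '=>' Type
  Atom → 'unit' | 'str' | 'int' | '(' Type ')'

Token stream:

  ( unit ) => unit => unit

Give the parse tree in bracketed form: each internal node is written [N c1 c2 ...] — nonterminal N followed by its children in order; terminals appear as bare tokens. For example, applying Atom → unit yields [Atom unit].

[Type [Atom ( [Type [Atom unit]] )] => [Type [Atom unit] => [Type [Atom unit]]]]

Type
Atom => Type
( Type ) => Type
( Atom ) => Type
( unit ) => Type
( unit ) => Atom => Type
( unit ) => unit => Type
( unit ) => unit => Atom
( unit ) => unit => unit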